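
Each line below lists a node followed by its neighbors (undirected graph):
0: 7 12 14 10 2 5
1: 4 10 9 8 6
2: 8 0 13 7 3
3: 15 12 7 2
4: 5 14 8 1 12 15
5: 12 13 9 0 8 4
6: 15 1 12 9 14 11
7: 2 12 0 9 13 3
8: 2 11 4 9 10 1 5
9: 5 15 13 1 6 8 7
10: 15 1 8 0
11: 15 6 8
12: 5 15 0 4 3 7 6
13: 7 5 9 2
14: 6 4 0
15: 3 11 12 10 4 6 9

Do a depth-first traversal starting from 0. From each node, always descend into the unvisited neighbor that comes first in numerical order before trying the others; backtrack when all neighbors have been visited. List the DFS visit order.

0 → 2 → 3 → 7 → 9 → 1 → 4 → 5 → 8 → 10 → 15 → 6 → 11 → 12 → 14 → 13

Visit 0
0 → 2
2 → 3
3 → 7
7 → 9
9 → 1
1 → 4
4 → 5
5 → 8
8 → 10
10 → 15
15 → 6
6 → 11
6 → 12
6 → 14
5 → 13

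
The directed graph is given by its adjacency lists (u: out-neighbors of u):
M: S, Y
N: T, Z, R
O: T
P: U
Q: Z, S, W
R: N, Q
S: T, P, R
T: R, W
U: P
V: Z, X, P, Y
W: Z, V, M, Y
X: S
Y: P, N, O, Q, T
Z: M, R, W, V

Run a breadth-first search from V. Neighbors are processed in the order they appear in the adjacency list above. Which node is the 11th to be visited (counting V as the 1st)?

Visit V; enqueue Z, X, P, Y → queue [Z, X, P, Y]
Visit Z; enqueue M, R, W → queue [X, P, Y, M, R, W]
Visit X; enqueue S → queue [P, Y, M, R, W, S]
Visit P; enqueue U → queue [Y, M, R, W, S, U]
Visit Y; enqueue N, O, Q, T → queue [M, R, W, S, U, N, O, Q, T]
Visit M → queue [R, W, S, U, N, O, Q, T]
Visit R → queue [W, S, U, N, O, Q, T]
Visit W → queue [S, U, N, O, Q, T]
Visit S → queue [U, N, O, Q, T]
Visit U → queue [N, O, Q, T]
Visit N → queue [O, Q, T]
Visit O → queue [Q, T]
Visit Q → queue [T]
Visit T → queue []

Visit order: V, Z, X, P, Y, M, R, W, S, U, N, O, Q, T

N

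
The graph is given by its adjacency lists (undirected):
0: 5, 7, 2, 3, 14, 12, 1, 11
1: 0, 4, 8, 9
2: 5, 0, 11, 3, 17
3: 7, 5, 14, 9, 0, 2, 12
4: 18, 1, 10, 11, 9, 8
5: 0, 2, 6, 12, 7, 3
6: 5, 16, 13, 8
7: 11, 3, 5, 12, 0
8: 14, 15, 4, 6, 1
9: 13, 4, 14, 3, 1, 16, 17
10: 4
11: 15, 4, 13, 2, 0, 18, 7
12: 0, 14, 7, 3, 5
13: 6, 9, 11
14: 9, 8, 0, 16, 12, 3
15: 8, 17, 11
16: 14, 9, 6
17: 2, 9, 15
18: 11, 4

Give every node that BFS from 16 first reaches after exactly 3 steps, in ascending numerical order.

Level 0: 16
Level 1: 6, 9, 14
Level 2: 0, 1, 3, 4, 5, 8, 12, 13, 17
Level 3: 2, 7, 10, 11, 15, 18

2, 7, 10, 11, 15, 18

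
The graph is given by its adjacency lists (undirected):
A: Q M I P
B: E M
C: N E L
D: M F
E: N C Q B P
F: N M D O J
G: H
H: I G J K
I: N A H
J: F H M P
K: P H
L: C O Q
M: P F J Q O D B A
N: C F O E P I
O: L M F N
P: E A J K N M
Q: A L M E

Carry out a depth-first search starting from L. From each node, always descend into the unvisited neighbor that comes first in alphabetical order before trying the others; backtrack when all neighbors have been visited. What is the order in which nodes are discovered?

L -> C -> E -> B -> M -> A -> I -> H -> G -> J -> F -> D -> N -> O -> P -> K -> Q

Visit L
L → C
C → E
E → B
B → M
M → A
A → I
I → H
H → G
H → J
J → F
F → D
F → N
N → O
N → P
P → K
A → Q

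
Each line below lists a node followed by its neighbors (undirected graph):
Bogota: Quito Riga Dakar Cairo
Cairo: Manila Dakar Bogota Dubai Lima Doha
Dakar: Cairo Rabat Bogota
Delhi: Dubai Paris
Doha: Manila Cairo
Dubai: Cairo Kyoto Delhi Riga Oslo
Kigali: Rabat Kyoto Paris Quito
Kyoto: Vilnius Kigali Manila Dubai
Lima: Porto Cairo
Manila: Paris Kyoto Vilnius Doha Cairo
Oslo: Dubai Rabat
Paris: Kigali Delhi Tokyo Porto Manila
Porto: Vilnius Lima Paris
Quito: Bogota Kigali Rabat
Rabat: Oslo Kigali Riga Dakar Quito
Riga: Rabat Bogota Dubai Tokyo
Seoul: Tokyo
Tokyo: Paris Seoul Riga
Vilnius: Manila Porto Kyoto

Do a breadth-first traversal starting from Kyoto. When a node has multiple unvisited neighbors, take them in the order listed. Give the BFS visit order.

Kyoto → Vilnius → Kigali → Manila → Dubai → Porto → Rabat → Paris → Quito → Doha → Cairo → Delhi → Riga → Oslo → Lima → Dakar → Tokyo → Bogota → Seoul

Visit Kyoto; enqueue Vilnius, Kigali, Manila, Dubai → queue [Vilnius, Kigali, Manila, Dubai]
Visit Vilnius; enqueue Porto → queue [Kigali, Manila, Dubai, Porto]
Visit Kigali; enqueue Rabat, Paris, Quito → queue [Manila, Dubai, Porto, Rabat, Paris, Quito]
Visit Manila; enqueue Doha, Cairo → queue [Dubai, Porto, Rabat, Paris, Quito, Doha, Cairo]
Visit Dubai; enqueue Delhi, Riga, Oslo → queue [Porto, Rabat, Paris, Quito, Doha, Cairo, Delhi, Riga, Oslo]
Visit Porto; enqueue Lima → queue [Rabat, Paris, Quito, Doha, Cairo, Delhi, Riga, Oslo, Lima]
Visit Rabat; enqueue Dakar → queue [Paris, Quito, Doha, Cairo, Delhi, Riga, Oslo, Lima, Dakar]
Visit Paris; enqueue Tokyo → queue [Quito, Doha, Cairo, Delhi, Riga, Oslo, Lima, Dakar, Tokyo]
Visit Quito; enqueue Bogota → queue [Doha, Cairo, Delhi, Riga, Oslo, Lima, Dakar, Tokyo, Bogota]
Visit Doha → queue [Cairo, Delhi, Riga, Oslo, Lima, Dakar, Tokyo, Bogota]
Visit Cairo → queue [Delhi, Riga, Oslo, Lima, Dakar, Tokyo, Bogota]
Visit Delhi → queue [Riga, Oslo, Lima, Dakar, Tokyo, Bogota]
Visit Riga → queue [Oslo, Lima, Dakar, Tokyo, Bogota]
Visit Oslo → queue [Lima, Dakar, Tokyo, Bogota]
Visit Lima → queue [Dakar, Tokyo, Bogota]
Visit Dakar → queue [Tokyo, Bogota]
Visit Tokyo; enqueue Seoul → queue [Bogota, Seoul]
Visit Bogota → queue [Seoul]
Visit Seoul → queue []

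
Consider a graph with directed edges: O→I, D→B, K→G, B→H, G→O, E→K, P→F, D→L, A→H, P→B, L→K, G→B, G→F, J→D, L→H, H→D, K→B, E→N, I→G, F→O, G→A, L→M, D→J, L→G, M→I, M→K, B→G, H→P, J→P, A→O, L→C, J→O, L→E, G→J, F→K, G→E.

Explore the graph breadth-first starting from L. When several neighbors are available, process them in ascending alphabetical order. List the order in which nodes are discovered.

Visit L; enqueue C, E, G, H, K, M → queue [C, E, G, H, K, M]
Visit C → queue [E, G, H, K, M]
Visit E; enqueue N → queue [G, H, K, M, N]
Visit G; enqueue A, B, F, J, O → queue [H, K, M, N, A, B, F, J, O]
Visit H; enqueue D, P → queue [K, M, N, A, B, F, J, O, D, P]
Visit K → queue [M, N, A, B, F, J, O, D, P]
Visit M; enqueue I → queue [N, A, B, F, J, O, D, P, I]
Visit N → queue [A, B, F, J, O, D, P, I]
Visit A → queue [B, F, J, O, D, P, I]
Visit B → queue [F, J, O, D, P, I]
Visit F → queue [J, O, D, P, I]
Visit J → queue [O, D, P, I]
Visit O → queue [D, P, I]
Visit D → queue [P, I]
Visit P → queue [I]
Visit I → queue []

L, C, E, G, H, K, M, N, A, B, F, J, O, D, P, I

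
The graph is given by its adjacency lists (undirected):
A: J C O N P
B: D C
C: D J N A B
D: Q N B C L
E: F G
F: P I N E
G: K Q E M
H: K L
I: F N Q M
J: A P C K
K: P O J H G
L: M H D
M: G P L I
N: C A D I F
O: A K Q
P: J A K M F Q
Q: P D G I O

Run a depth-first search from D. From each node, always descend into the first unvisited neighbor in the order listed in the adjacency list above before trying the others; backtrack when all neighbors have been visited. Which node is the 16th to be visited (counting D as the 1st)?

M

Visit D
D → Q
Q → P
P → J
J → A
A → C
C → N
N → I
I → F
F → E
E → G
G → K
K → O
K → H
H → L
L → M
C → B

Visit order: D, Q, P, J, A, C, N, I, F, E, G, K, O, H, L, M, B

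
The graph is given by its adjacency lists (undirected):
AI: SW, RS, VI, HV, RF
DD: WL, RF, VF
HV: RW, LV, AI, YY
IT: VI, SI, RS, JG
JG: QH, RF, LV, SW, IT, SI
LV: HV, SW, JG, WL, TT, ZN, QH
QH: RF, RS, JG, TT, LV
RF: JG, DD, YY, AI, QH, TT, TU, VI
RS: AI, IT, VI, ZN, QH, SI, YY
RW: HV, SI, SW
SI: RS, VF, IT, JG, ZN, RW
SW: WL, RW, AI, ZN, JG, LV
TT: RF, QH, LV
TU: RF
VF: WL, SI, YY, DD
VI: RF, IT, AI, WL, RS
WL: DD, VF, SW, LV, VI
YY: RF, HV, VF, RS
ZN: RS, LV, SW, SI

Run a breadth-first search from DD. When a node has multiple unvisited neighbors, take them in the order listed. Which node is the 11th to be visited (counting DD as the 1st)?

Visit DD; enqueue WL, RF, VF → queue [WL, RF, VF]
Visit WL; enqueue SW, LV, VI → queue [RF, VF, SW, LV, VI]
Visit RF; enqueue JG, YY, AI, QH, TT, TU → queue [VF, SW, LV, VI, JG, YY, AI, QH, TT, TU]
Visit VF; enqueue SI → queue [SW, LV, VI, JG, YY, AI, QH, TT, TU, SI]
Visit SW; enqueue RW, ZN → queue [LV, VI, JG, YY, AI, QH, TT, TU, SI, RW, ZN]
Visit LV; enqueue HV → queue [VI, JG, YY, AI, QH, TT, TU, SI, RW, ZN, HV]
Visit VI; enqueue IT, RS → queue [JG, YY, AI, QH, TT, TU, SI, RW, ZN, HV, IT, RS]
Visit JG → queue [YY, AI, QH, TT, TU, SI, RW, ZN, HV, IT, RS]
Visit YY → queue [AI, QH, TT, TU, SI, RW, ZN, HV, IT, RS]
Visit AI → queue [QH, TT, TU, SI, RW, ZN, HV, IT, RS]
Visit QH → queue [TT, TU, SI, RW, ZN, HV, IT, RS]
Visit TT → queue [TU, SI, RW, ZN, HV, IT, RS]
Visit TU → queue [SI, RW, ZN, HV, IT, RS]
Visit SI → queue [RW, ZN, HV, IT, RS]
Visit RW → queue [ZN, HV, IT, RS]
Visit ZN → queue [HV, IT, RS]
Visit HV → queue [IT, RS]
Visit IT → queue [RS]
Visit RS → queue []

Visit order: DD, WL, RF, VF, SW, LV, VI, JG, YY, AI, QH, TT, TU, SI, RW, ZN, HV, IT, RS

QH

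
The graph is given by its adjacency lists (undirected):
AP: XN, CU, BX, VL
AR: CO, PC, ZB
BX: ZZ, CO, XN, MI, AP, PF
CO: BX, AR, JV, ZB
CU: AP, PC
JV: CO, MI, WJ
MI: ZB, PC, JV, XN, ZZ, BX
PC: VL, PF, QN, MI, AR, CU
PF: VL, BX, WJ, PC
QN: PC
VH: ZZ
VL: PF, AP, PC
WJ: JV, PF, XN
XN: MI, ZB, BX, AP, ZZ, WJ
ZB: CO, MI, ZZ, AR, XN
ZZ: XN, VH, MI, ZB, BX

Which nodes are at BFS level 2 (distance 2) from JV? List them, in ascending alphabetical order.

AR, BX, PC, PF, XN, ZB, ZZ

Level 0: JV
Level 1: CO, MI, WJ
Level 2: AR, BX, PC, PF, XN, ZB, ZZ
Level 3: AP, CU, QN, VH, VL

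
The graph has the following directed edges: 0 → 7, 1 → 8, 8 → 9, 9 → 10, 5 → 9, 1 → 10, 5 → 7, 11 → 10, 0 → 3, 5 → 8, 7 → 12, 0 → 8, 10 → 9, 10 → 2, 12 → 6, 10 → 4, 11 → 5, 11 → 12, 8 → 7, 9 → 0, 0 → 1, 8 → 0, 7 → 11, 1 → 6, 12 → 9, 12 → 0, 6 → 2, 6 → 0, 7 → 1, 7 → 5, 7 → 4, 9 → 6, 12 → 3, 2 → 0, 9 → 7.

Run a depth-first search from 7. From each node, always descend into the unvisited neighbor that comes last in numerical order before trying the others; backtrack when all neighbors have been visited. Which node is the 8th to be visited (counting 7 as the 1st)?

8

Visit 7
7 → 12
12 → 9
9 → 10
10 → 4
10 → 2
2 → 0
0 → 8
0 → 3
0 → 1
1 → 6
7 → 11
11 → 5

Visit order: 7, 12, 9, 10, 4, 2, 0, 8, 3, 1, 6, 11, 5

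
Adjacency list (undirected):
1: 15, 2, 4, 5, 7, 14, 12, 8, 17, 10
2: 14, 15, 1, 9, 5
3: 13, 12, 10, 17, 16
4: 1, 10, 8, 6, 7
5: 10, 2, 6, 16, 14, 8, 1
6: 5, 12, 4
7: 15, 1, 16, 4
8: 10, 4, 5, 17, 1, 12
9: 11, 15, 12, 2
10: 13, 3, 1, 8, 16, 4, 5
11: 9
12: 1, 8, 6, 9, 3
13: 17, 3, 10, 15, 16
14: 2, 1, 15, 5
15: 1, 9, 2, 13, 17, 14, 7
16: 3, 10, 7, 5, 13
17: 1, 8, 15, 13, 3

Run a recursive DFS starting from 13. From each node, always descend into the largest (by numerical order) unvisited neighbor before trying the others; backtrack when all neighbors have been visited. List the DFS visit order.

Visit 13
13 → 17
17 → 15
15 → 14
14 → 5
5 → 16
16 → 10
10 → 8
8 → 12
12 → 9
9 → 11
9 → 2
2 → 1
1 → 7
7 → 4
4 → 6
12 → 3

13 → 17 → 15 → 14 → 5 → 16 → 10 → 8 → 12 → 9 → 11 → 2 → 1 → 7 → 4 → 6 → 3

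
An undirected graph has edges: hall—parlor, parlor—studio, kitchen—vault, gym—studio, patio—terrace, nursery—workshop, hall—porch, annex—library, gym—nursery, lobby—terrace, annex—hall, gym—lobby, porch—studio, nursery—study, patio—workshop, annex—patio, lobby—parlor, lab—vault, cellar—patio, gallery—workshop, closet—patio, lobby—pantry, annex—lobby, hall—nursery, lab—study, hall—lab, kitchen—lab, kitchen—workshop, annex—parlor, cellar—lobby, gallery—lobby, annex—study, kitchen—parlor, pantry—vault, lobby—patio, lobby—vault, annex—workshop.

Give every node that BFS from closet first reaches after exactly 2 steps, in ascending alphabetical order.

Level 0: closet
Level 1: patio
Level 2: annex, cellar, lobby, terrace, workshop
Level 3: gallery, gym, hall, kitchen, library, nursery, pantry, parlor, study, vault
Level 4: lab, porch, studio

annex, cellar, lobby, terrace, workshop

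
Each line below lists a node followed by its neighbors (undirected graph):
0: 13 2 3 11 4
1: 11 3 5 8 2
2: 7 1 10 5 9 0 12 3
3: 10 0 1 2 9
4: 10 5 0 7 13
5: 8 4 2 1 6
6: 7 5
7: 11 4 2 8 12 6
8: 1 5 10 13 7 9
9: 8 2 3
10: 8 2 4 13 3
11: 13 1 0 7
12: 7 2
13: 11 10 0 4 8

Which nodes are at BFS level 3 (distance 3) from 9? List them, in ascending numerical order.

4, 6, 11

Level 0: 9
Level 1: 2, 3, 8
Level 2: 0, 1, 5, 7, 10, 12, 13
Level 3: 4, 6, 11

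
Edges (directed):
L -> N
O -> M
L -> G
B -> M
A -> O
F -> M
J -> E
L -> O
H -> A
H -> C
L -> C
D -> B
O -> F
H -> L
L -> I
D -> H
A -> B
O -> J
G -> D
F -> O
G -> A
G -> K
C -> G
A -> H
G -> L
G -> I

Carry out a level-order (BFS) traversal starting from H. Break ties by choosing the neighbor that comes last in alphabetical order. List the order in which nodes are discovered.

H, L, C, A, O, N, I, G, B, M, J, F, K, D, E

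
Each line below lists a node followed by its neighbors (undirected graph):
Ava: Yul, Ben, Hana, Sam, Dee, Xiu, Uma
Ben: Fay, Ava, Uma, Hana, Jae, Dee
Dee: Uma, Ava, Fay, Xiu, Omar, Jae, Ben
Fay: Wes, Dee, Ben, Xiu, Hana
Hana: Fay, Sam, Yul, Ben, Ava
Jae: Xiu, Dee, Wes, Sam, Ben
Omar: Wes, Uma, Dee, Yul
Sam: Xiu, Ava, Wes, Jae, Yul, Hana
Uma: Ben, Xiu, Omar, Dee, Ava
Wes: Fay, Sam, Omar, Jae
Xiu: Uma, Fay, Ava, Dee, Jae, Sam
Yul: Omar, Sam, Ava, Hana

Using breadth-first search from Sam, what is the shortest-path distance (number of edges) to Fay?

Level 0: Sam
Level 1: Ava, Hana, Jae, Wes, Xiu, Yul
Level 2: Ben, Dee, Fay, Omar, Uma
Fay first appears at level 2.

2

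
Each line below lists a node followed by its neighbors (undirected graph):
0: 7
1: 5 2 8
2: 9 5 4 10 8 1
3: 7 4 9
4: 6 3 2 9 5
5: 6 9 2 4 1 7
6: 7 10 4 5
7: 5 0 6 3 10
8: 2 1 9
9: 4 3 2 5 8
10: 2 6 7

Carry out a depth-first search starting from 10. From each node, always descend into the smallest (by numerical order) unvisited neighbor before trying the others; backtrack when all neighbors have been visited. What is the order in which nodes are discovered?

10 2 1 5 4 3 7 0 6 9 8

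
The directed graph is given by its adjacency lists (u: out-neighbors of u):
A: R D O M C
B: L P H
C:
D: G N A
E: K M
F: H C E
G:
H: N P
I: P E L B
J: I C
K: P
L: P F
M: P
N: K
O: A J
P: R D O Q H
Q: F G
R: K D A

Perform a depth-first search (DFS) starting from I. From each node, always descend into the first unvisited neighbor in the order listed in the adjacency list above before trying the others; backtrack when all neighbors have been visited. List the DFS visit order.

I, P, R, K, D, G, N, A, O, J, C, M, Q, F, H, E, L, B

Visit I
I → P
P → R
R → K
R → D
D → G
D → N
D → A
A → O
O → J
J → C
A → M
P → Q
Q → F
F → H
F → E
I → L
I → B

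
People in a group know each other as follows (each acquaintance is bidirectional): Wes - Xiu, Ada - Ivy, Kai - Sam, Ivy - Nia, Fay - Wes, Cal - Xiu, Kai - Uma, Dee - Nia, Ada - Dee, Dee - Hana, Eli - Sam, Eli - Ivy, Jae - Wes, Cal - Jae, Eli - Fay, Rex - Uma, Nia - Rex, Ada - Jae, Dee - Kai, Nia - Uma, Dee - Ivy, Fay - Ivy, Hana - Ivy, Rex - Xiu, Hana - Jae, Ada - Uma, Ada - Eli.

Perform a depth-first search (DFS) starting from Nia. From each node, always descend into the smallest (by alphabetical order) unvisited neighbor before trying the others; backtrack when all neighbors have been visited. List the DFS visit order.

Nia, Dee, Ada, Eli, Fay, Ivy, Hana, Jae, Cal, Xiu, Rex, Uma, Kai, Sam, Wes

Visit Nia
Nia → Dee
Dee → Ada
Ada → Eli
Eli → Fay
Fay → Ivy
Ivy → Hana
Hana → Jae
Jae → Cal
Cal → Xiu
Xiu → Rex
Rex → Uma
Uma → Kai
Kai → Sam
Xiu → Wes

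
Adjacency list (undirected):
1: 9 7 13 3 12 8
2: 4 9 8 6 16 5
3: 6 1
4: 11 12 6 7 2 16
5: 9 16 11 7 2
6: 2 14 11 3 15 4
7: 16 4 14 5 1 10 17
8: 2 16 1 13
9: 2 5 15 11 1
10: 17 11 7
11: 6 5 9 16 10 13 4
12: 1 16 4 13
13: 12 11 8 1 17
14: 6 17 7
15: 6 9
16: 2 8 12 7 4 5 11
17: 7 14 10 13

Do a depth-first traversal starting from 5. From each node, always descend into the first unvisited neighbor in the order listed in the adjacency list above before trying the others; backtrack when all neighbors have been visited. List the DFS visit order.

5 -> 9 -> 2 -> 4 -> 11 -> 6 -> 14 -> 17 -> 7 -> 16 -> 8 -> 1 -> 13 -> 12 -> 3 -> 10 -> 15

Visit 5
5 → 9
9 → 2
2 → 4
4 → 11
11 → 6
6 → 14
14 → 17
17 → 7
7 → 16
16 → 8
8 → 1
1 → 13
13 → 12
1 → 3
7 → 10
6 → 15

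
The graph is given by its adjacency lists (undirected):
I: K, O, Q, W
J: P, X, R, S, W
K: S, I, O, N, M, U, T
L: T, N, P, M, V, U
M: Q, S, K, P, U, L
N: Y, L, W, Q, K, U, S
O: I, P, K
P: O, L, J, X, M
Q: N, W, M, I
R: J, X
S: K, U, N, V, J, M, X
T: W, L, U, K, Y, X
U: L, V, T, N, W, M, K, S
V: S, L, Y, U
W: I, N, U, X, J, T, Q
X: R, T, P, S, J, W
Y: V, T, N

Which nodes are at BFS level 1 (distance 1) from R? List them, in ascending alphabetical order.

J, X

Level 0: R
Level 1: J, X
Level 2: P, S, T, W
Level 3: I, K, L, M, N, O, Q, U, V, Y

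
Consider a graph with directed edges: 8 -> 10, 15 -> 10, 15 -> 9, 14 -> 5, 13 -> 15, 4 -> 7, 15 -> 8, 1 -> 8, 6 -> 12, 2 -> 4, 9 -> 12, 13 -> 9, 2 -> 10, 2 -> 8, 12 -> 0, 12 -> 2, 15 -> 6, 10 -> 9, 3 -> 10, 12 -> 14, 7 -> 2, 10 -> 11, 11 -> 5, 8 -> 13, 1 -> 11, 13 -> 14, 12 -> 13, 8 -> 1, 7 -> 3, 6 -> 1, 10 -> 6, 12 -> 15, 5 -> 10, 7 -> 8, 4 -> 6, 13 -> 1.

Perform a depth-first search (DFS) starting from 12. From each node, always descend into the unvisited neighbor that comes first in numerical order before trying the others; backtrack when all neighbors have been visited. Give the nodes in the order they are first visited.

12 -> 0 -> 2 -> 4 -> 6 -> 1 -> 8 -> 10 -> 9 -> 11 -> 5 -> 13 -> 14 -> 15 -> 7 -> 3

Visit 12
12 → 0
12 → 2
2 → 4
4 → 6
6 → 1
1 → 8
8 → 10
10 → 9
10 → 11
11 → 5
8 → 13
13 → 14
13 → 15
4 → 7
7 → 3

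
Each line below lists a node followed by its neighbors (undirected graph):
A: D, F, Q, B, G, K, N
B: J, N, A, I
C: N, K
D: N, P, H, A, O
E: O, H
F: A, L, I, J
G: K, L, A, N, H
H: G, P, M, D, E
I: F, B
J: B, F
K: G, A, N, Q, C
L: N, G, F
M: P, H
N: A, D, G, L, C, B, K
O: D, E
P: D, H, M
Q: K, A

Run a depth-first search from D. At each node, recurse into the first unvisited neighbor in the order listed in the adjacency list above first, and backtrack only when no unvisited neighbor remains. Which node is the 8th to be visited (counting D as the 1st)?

Visit D
D → N
N → A
A → F
F → L
L → G
G → K
K → Q
K → C
G → H
H → P
P → M
H → E
E → O
F → I
I → B
B → J

Visit order: D, N, A, F, L, G, K, Q, C, H, P, M, E, O, I, B, J

Q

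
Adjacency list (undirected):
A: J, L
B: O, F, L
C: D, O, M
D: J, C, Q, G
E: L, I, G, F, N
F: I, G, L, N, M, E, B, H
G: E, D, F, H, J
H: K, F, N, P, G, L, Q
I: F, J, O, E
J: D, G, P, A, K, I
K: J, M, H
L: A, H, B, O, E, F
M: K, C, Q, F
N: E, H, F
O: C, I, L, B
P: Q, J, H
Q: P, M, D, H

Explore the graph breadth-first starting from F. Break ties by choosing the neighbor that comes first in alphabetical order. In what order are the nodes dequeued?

F B E G H I L M N O D J K P Q A C

Visit F; enqueue B, E, G, H, I, L, M, N → queue [B, E, G, H, I, L, M, N]
Visit B; enqueue O → queue [E, G, H, I, L, M, N, O]
Visit E → queue [G, H, I, L, M, N, O]
Visit G; enqueue D, J → queue [H, I, L, M, N, O, D, J]
Visit H; enqueue K, P, Q → queue [I, L, M, N, O, D, J, K, P, Q]
Visit I → queue [L, M, N, O, D, J, K, P, Q]
Visit L; enqueue A → queue [M, N, O, D, J, K, P, Q, A]
Visit M; enqueue C → queue [N, O, D, J, K, P, Q, A, C]
Visit N → queue [O, D, J, K, P, Q, A, C]
Visit O → queue [D, J, K, P, Q, A, C]
Visit D → queue [J, K, P, Q, A, C]
Visit J → queue [K, P, Q, A, C]
Visit K → queue [P, Q, A, C]
Visit P → queue [Q, A, C]
Visit Q → queue [A, C]
Visit A → queue [C]
Visit C → queue []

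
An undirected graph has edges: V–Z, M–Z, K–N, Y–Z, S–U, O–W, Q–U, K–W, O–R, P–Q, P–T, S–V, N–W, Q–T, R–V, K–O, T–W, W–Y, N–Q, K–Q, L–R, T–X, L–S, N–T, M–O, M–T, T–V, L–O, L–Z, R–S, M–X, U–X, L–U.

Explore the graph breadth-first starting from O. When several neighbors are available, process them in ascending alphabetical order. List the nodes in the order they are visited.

O, K, L, M, R, W, N, Q, S, U, Z, T, X, V, Y, P

Visit O; enqueue K, L, M, R, W → queue [K, L, M, R, W]
Visit K; enqueue N, Q → queue [L, M, R, W, N, Q]
Visit L; enqueue S, U, Z → queue [M, R, W, N, Q, S, U, Z]
Visit M; enqueue T, X → queue [R, W, N, Q, S, U, Z, T, X]
Visit R; enqueue V → queue [W, N, Q, S, U, Z, T, X, V]
Visit W; enqueue Y → queue [N, Q, S, U, Z, T, X, V, Y]
Visit N → queue [Q, S, U, Z, T, X, V, Y]
Visit Q; enqueue P → queue [S, U, Z, T, X, V, Y, P]
Visit S → queue [U, Z, T, X, V, Y, P]
Visit U → queue [Z, T, X, V, Y, P]
Visit Z → queue [T, X, V, Y, P]
Visit T → queue [X, V, Y, P]
Visit X → queue [V, Y, P]
Visit V → queue [Y, P]
Visit Y → queue [P]
Visit P → queue []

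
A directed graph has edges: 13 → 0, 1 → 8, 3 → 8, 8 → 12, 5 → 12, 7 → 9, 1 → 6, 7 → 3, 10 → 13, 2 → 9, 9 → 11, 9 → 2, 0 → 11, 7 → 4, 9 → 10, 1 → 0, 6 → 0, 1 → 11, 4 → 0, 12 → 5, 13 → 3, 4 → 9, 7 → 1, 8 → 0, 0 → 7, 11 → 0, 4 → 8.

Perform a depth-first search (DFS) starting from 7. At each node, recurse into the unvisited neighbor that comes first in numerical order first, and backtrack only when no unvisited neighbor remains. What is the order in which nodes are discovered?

Visit 7
7 → 1
1 → 0
0 → 11
1 → 6
1 → 8
8 → 12
12 → 5
7 → 3
7 → 4
4 → 9
9 → 2
9 → 10
10 → 13

7 -> 1 -> 0 -> 11 -> 6 -> 8 -> 12 -> 5 -> 3 -> 4 -> 9 -> 2 -> 10 -> 13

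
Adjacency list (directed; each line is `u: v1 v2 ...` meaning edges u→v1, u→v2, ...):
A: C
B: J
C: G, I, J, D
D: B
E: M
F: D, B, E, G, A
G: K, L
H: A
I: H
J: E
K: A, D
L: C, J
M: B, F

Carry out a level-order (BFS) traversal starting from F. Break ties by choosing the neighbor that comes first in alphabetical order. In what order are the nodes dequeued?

Visit F; enqueue A, B, D, E, G → queue [A, B, D, E, G]
Visit A; enqueue C → queue [B, D, E, G, C]
Visit B; enqueue J → queue [D, E, G, C, J]
Visit D → queue [E, G, C, J]
Visit E; enqueue M → queue [G, C, J, M]
Visit G; enqueue K, L → queue [C, J, M, K, L]
Visit C; enqueue I → queue [J, M, K, L, I]
Visit J → queue [M, K, L, I]
Visit M → queue [K, L, I]
Visit K → queue [L, I]
Visit L → queue [I]
Visit I; enqueue H → queue [H]
Visit H → queue []

F, A, B, D, E, G, C, J, M, K, L, I, H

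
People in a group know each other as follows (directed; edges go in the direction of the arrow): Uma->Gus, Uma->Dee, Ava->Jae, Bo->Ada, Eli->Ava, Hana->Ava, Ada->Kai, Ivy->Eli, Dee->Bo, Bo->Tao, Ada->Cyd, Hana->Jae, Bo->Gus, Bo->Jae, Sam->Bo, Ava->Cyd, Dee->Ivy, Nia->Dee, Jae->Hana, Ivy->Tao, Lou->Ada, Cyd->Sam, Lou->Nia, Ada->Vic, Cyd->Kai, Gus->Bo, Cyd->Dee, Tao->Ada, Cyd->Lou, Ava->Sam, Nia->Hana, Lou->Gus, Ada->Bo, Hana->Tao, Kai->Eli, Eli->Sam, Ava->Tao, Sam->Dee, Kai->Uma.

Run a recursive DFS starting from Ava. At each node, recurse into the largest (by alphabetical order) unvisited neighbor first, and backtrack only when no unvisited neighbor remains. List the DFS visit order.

Visit Ava
Ava → Tao
Tao → Ada
Ada → Vic
Ada → Kai
Kai → Uma
Uma → Gus
Gus → Bo
Bo → Jae
Jae → Hana
Uma → Dee
Dee → Ivy
Ivy → Eli
Eli → Sam
Ada → Cyd
Cyd → Lou
Lou → Nia

Ava → Tao → Ada → Vic → Kai → Uma → Gus → Bo → Jae → Hana → Dee → Ivy → Eli → Sam → Cyd → Lou → Nia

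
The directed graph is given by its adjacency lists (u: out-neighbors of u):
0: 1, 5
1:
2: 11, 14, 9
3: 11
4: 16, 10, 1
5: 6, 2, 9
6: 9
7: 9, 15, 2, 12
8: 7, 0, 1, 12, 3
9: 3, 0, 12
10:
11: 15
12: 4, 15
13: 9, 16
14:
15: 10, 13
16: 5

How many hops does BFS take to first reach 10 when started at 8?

3

Level 0: 8
Level 1: 0, 1, 3, 7, 12
Level 2: 2, 4, 5, 9, 11, 15
Level 3: 6, 10, 13, 14, 16
10 first appears at level 3.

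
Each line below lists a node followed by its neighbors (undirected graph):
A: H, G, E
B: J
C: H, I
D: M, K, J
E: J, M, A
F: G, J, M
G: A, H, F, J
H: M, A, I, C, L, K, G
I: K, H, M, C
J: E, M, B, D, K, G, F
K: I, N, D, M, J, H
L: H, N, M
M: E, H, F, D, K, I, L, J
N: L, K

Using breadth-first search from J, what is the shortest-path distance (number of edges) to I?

2

Level 0: J
Level 1: B, D, E, F, G, K, M
Level 2: A, H, I, L, N
Level 3: C
I first appears at level 2.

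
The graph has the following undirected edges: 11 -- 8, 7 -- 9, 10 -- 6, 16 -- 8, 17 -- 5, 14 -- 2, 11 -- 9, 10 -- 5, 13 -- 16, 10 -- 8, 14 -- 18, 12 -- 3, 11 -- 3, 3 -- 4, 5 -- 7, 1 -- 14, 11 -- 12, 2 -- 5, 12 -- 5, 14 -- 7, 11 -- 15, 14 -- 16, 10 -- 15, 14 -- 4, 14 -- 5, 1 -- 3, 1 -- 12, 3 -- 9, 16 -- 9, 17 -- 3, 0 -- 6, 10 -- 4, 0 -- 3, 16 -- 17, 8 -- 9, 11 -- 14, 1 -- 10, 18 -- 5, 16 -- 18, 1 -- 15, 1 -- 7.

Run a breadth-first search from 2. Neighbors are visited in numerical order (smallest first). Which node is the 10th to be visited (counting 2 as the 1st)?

4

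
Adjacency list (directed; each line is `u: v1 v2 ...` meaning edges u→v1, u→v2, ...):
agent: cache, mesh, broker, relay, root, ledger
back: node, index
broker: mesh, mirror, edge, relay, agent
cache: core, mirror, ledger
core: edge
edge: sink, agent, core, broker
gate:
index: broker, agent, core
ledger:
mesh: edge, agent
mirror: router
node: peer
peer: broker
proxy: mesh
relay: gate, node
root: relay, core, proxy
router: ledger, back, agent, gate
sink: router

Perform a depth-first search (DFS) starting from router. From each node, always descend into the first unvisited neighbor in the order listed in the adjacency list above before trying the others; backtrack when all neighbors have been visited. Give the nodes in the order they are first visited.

router -> ledger -> back -> node -> peer -> broker -> mesh -> edge -> sink -> agent -> cache -> core -> mirror -> relay -> gate -> root -> proxy -> index

Visit router
router → ledger
router → back
back → node
node → peer
peer → broker
broker → mesh
mesh → edge
edge → sink
edge → agent
agent → cache
cache → core
cache → mirror
agent → relay
relay → gate
agent → root
root → proxy
back → index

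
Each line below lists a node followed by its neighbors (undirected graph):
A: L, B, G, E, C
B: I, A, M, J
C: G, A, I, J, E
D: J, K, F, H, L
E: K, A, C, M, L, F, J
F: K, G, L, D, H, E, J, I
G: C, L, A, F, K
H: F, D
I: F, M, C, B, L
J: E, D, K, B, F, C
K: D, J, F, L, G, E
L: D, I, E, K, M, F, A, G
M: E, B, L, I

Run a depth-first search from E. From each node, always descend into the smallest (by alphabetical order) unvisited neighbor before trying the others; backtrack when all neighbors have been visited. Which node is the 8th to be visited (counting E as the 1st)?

D

Visit E
E → A
A → B
B → I
I → C
C → G
G → F
F → D
D → H
D → J
J → K
K → L
L → M

Visit order: E, A, B, I, C, G, F, D, H, J, K, L, M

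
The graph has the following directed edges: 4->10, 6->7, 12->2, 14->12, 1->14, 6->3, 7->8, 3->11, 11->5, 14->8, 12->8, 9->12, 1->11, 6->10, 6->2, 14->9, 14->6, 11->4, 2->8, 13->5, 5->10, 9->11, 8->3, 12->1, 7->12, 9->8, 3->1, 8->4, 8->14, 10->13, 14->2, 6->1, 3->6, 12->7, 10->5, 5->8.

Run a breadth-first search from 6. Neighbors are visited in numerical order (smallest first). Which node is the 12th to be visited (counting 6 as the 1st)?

13

Visit 6; enqueue 1, 2, 3, 7, 10 → queue [1, 2, 3, 7, 10]
Visit 1; enqueue 11, 14 → queue [2, 3, 7, 10, 11, 14]
Visit 2; enqueue 8 → queue [3, 7, 10, 11, 14, 8]
Visit 3 → queue [7, 10, 11, 14, 8]
Visit 7; enqueue 12 → queue [10, 11, 14, 8, 12]
Visit 10; enqueue 5, 13 → queue [11, 14, 8, 12, 5, 13]
Visit 11; enqueue 4 → queue [14, 8, 12, 5, 13, 4]
Visit 14; enqueue 9 → queue [8, 12, 5, 13, 4, 9]
Visit 8 → queue [12, 5, 13, 4, 9]
Visit 12 → queue [5, 13, 4, 9]
Visit 5 → queue [13, 4, 9]
Visit 13 → queue [4, 9]
Visit 4 → queue [9]
Visit 9 → queue []

Visit order: 6, 1, 2, 3, 7, 10, 11, 14, 8, 12, 5, 13, 4, 9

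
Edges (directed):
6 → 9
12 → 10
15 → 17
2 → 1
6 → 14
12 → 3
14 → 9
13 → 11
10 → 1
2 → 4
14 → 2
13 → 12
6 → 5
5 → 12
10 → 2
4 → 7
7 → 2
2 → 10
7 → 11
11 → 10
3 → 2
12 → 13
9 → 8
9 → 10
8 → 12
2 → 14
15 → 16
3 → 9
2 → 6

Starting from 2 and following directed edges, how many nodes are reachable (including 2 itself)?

BFS from 2 visits: 2, 1, 4, 6, 10, 14, 7, 5, 9, 11, 12, 8, 3, 13
Reachable nodes: 14 of 17 total.

14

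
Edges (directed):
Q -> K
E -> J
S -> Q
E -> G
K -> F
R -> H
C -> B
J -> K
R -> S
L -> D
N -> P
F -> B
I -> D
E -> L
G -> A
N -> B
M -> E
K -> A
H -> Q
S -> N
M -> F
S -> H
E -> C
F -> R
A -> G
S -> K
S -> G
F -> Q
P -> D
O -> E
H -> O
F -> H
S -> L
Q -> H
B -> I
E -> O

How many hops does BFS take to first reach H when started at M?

2

Level 0: M
Level 1: E, F
Level 2: B, C, G, H, J, L, O, Q, R
Level 3: A, D, I, K, S
Level 4: N
Level 5: P
H first appears at level 2.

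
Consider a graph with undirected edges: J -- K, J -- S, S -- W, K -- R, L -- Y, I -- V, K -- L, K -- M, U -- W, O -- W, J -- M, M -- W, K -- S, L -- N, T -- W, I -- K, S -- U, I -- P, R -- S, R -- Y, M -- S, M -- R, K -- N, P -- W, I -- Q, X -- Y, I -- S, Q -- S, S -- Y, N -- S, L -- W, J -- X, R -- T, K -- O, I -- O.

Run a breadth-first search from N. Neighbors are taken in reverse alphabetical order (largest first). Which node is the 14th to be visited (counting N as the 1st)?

Visit N; enqueue S, L, K → queue [S, L, K]
Visit S; enqueue Y, W, U, R, Q, M, J, I → queue [L, K, Y, W, U, R, Q, M, J, I]
Visit L → queue [K, Y, W, U, R, Q, M, J, I]
Visit K; enqueue O → queue [Y, W, U, R, Q, M, J, I, O]
Visit Y; enqueue X → queue [W, U, R, Q, M, J, I, O, X]
Visit W; enqueue T, P → queue [U, R, Q, M, J, I, O, X, T, P]
Visit U → queue [R, Q, M, J, I, O, X, T, P]
Visit R → queue [Q, M, J, I, O, X, T, P]
Visit Q → queue [M, J, I, O, X, T, P]
Visit M → queue [J, I, O, X, T, P]
Visit J → queue [I, O, X, T, P]
Visit I; enqueue V → queue [O, X, T, P, V]
Visit O → queue [X, T, P, V]
Visit X → queue [T, P, V]
Visit T → queue [P, V]
Visit P → queue [V]
Visit V → queue []

Visit order: N, S, L, K, Y, W, U, R, Q, M, J, I, O, X, T, P, V

X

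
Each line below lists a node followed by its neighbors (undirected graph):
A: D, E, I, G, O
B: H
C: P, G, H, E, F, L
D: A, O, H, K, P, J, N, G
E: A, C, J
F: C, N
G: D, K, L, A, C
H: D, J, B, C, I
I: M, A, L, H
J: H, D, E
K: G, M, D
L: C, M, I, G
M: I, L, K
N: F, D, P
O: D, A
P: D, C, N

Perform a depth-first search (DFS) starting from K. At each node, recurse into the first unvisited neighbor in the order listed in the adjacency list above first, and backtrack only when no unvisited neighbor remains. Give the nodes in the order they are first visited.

K, G, D, A, E, C, P, N, F, H, J, B, I, M, L, O

Visit K
K → G
G → D
D → A
A → E
E → C
C → P
P → N
N → F
C → H
H → J
H → B
H → I
I → M
M → L
A → O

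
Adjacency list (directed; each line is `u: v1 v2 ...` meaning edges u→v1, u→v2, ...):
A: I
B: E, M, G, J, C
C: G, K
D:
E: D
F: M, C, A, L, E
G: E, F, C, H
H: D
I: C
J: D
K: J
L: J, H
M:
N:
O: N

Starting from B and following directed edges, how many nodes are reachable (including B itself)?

13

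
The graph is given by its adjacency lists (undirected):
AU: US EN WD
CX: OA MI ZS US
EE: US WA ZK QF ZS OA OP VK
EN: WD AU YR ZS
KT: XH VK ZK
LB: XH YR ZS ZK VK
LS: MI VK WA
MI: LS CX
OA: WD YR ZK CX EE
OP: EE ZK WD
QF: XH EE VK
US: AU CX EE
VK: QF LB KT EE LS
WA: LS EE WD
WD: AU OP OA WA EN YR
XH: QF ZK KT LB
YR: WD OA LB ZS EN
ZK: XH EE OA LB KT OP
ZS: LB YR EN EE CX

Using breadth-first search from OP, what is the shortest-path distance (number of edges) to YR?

Level 0: OP
Level 1: EE, WD, ZK
Level 2: AU, EN, KT, LB, OA, QF, US, VK, WA, XH, YR, ZS
Level 3: CX, LS
Level 4: MI
YR first appears at level 2.

2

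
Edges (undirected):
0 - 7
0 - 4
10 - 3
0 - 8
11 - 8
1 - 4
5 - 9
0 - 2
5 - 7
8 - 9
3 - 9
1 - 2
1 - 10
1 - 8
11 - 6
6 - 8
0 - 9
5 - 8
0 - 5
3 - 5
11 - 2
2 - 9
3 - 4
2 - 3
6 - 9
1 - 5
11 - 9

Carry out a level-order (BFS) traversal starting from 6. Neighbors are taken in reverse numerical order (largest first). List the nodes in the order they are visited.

Visit 6; enqueue 11, 9, 8 → queue [11, 9, 8]
Visit 11; enqueue 2 → queue [9, 8, 2]
Visit 9; enqueue 5, 3, 0 → queue [8, 2, 5, 3, 0]
Visit 8; enqueue 1 → queue [2, 5, 3, 0, 1]
Visit 2 → queue [5, 3, 0, 1]
Visit 5; enqueue 7 → queue [3, 0, 1, 7]
Visit 3; enqueue 10, 4 → queue [0, 1, 7, 10, 4]
Visit 0 → queue [1, 7, 10, 4]
Visit 1 → queue [7, 10, 4]
Visit 7 → queue [10, 4]
Visit 10 → queue [4]
Visit 4 → queue []

6, 11, 9, 8, 2, 5, 3, 0, 1, 7, 10, 4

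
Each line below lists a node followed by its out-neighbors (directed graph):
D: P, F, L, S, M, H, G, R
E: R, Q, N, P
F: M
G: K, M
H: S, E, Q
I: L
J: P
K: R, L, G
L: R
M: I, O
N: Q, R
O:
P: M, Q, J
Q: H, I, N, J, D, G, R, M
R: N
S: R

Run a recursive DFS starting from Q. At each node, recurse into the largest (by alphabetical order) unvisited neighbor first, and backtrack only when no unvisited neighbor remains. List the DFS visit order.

Visit Q
Q → R
R → N
Q → M
M → O
M → I
I → L
Q → J
J → P
Q → H
H → S
H → E
Q → G
G → K
Q → D
D → F

Q R N M O I L J P H S E G K D F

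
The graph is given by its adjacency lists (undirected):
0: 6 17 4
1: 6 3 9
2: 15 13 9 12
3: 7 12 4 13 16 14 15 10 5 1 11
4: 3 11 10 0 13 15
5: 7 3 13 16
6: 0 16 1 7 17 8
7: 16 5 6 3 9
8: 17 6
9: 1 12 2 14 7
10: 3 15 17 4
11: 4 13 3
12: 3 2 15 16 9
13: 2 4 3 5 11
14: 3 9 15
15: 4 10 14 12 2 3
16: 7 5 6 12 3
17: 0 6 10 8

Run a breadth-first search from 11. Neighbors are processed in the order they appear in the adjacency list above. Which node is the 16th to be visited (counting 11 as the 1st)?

6

Visit 11; enqueue 4, 13, 3 → queue [4, 13, 3]
Visit 4; enqueue 10, 0, 15 → queue [13, 3, 10, 0, 15]
Visit 13; enqueue 2, 5 → queue [3, 10, 0, 15, 2, 5]
Visit 3; enqueue 7, 12, 16, 14, 1 → queue [10, 0, 15, 2, 5, 7, 12, 16, 14, 1]
Visit 10; enqueue 17 → queue [0, 15, 2, 5, 7, 12, 16, 14, 1, 17]
Visit 0; enqueue 6 → queue [15, 2, 5, 7, 12, 16, 14, 1, 17, 6]
Visit 15 → queue [2, 5, 7, 12, 16, 14, 1, 17, 6]
Visit 2; enqueue 9 → queue [5, 7, 12, 16, 14, 1, 17, 6, 9]
Visit 5 → queue [7, 12, 16, 14, 1, 17, 6, 9]
Visit 7 → queue [12, 16, 14, 1, 17, 6, 9]
Visit 12 → queue [16, 14, 1, 17, 6, 9]
Visit 16 → queue [14, 1, 17, 6, 9]
Visit 14 → queue [1, 17, 6, 9]
Visit 1 → queue [17, 6, 9]
Visit 17; enqueue 8 → queue [6, 9, 8]
Visit 6 → queue [9, 8]
Visit 9 → queue [8]
Visit 8 → queue []

Visit order: 11, 4, 13, 3, 10, 0, 15, 2, 5, 7, 12, 16, 14, 1, 17, 6, 9, 8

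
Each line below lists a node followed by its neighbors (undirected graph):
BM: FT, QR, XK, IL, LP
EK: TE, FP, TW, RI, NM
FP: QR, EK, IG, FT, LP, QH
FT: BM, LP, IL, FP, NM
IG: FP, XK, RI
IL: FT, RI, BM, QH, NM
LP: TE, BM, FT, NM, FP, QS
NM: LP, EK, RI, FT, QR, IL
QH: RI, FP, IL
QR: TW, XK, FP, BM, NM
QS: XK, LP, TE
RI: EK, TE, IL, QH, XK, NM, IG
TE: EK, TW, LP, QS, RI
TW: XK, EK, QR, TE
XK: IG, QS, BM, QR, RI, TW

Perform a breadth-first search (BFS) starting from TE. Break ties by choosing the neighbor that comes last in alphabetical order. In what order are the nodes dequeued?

Visit TE; enqueue TW, RI, QS, LP, EK → queue [TW, RI, QS, LP, EK]
Visit TW; enqueue XK, QR → queue [RI, QS, LP, EK, XK, QR]
Visit RI; enqueue QH, NM, IL, IG → queue [QS, LP, EK, XK, QR, QH, NM, IL, IG]
Visit QS → queue [LP, EK, XK, QR, QH, NM, IL, IG]
Visit LP; enqueue FT, FP, BM → queue [EK, XK, QR, QH, NM, IL, IG, FT, FP, BM]
Visit EK → queue [XK, QR, QH, NM, IL, IG, FT, FP, BM]
Visit XK → queue [QR, QH, NM, IL, IG, FT, FP, BM]
Visit QR → queue [QH, NM, IL, IG, FT, FP, BM]
Visit QH → queue [NM, IL, IG, FT, FP, BM]
Visit NM → queue [IL, IG, FT, FP, BM]
Visit IL → queue [IG, FT, FP, BM]
Visit IG → queue [FT, FP, BM]
Visit FT → queue [FP, BM]
Visit FP → queue [BM]
Visit BM → queue []

TE, TW, RI, QS, LP, EK, XK, QR, QH, NM, IL, IG, FT, FP, BM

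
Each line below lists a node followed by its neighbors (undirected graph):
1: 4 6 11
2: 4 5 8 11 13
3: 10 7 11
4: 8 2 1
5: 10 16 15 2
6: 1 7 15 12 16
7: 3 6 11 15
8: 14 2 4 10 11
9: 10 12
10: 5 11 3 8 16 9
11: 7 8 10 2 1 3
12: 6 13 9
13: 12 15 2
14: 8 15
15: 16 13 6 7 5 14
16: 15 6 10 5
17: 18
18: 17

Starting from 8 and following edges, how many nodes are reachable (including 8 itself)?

16

BFS from 8 visits: 8, 14, 2, 4, 10, 11, 15, 5, 13, 1, 3, 16, 9, 7, 6, 12
Reachable nodes: 16 of 18 total.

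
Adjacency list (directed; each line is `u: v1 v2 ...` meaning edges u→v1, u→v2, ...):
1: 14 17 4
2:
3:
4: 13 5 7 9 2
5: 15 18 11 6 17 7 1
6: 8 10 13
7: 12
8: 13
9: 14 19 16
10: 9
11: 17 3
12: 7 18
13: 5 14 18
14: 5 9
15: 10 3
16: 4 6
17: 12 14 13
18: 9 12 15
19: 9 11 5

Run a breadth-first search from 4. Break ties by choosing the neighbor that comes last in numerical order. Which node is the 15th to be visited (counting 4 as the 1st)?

Visit 4; enqueue 13, 9, 7, 5, 2 → queue [13, 9, 7, 5, 2]
Visit 13; enqueue 18, 14 → queue [9, 7, 5, 2, 18, 14]
Visit 9; enqueue 19, 16 → queue [7, 5, 2, 18, 14, 19, 16]
Visit 7; enqueue 12 → queue [5, 2, 18, 14, 19, 16, 12]
Visit 5; enqueue 17, 15, 11, 6, 1 → queue [2, 18, 14, 19, 16, 12, 17, 15, 11, 6, 1]
Visit 2 → queue [18, 14, 19, 16, 12, 17, 15, 11, 6, 1]
Visit 18 → queue [14, 19, 16, 12, 17, 15, 11, 6, 1]
Visit 14 → queue [19, 16, 12, 17, 15, 11, 6, 1]
Visit 19 → queue [16, 12, 17, 15, 11, 6, 1]
Visit 16 → queue [12, 17, 15, 11, 6, 1]
Visit 12 → queue [17, 15, 11, 6, 1]
Visit 17 → queue [15, 11, 6, 1]
Visit 15; enqueue 10, 3 → queue [11, 6, 1, 10, 3]
Visit 11 → queue [6, 1, 10, 3]
Visit 6; enqueue 8 → queue [1, 10, 3, 8]
Visit 1 → queue [10, 3, 8]
Visit 10 → queue [3, 8]
Visit 3 → queue [8]
Visit 8 → queue []

Visit order: 4, 13, 9, 7, 5, 2, 18, 14, 19, 16, 12, 17, 15, 11, 6, 1, 10, 3, 8

6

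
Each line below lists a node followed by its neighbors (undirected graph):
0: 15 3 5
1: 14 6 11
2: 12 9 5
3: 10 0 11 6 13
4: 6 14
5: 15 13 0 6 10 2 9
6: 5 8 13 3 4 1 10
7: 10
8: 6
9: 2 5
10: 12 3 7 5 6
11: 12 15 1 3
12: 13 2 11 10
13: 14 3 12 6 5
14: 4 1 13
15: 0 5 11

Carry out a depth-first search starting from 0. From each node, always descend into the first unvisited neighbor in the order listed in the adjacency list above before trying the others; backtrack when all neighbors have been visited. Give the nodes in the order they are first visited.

0 -> 15 -> 5 -> 13 -> 14 -> 4 -> 6 -> 8 -> 3 -> 10 -> 12 -> 2 -> 9 -> 11 -> 1 -> 7

Visit 0
0 → 15
15 → 5
5 → 13
13 → 14
14 → 4
4 → 6
6 → 8
6 → 3
3 → 10
10 → 12
12 → 2
2 → 9
12 → 11
11 → 1
10 → 7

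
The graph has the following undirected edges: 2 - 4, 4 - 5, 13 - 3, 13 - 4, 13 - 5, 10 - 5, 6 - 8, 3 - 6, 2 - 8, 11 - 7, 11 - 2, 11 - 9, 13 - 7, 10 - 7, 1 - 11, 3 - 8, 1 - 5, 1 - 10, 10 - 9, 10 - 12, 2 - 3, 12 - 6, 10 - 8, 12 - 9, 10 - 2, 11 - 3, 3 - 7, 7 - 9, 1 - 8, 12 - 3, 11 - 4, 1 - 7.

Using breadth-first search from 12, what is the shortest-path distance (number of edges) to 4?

3

Level 0: 12
Level 1: 3, 6, 9, 10
Level 2: 1, 2, 5, 7, 8, 11, 13
Level 3: 4
4 first appears at level 3.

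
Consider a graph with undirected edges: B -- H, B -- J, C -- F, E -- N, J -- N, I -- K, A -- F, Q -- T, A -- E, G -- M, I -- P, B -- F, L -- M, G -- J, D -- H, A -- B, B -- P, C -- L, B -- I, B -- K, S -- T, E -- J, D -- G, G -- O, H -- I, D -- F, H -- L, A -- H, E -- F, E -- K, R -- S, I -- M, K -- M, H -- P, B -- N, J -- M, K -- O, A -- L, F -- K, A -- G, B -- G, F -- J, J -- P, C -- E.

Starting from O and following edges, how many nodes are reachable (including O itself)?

16

BFS from O visits: O, K, G, M, I, F, E, B, J, D, A, L, P, H, C, N
Reachable nodes: 16 of 20 total.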